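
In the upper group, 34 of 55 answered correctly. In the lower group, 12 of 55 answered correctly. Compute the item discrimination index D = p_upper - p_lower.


p_upper = 34/55 = 0.6182
p_lower = 12/55 = 0.2182
D = 0.6182 - 0.2182 = 0.4

0.4


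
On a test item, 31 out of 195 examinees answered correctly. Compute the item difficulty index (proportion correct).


Item difficulty p = number correct / total examinees
p = 31 / 195
p = 0.159

0.159


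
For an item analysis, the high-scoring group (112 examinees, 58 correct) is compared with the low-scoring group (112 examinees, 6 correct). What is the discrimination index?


p_upper = 58/112 = 0.5179
p_lower = 6/112 = 0.0536
D = 0.5179 - 0.0536 = 0.4643

0.4643


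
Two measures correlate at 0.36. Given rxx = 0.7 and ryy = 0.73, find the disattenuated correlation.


r_corrected = rxy / sqrt(rxx * ryy)
= 0.36 / sqrt(0.7 * 0.73)
= 0.36 / sqrt(0.511)
= 0.36 / 0.714843
r_corrected = 0.5036

0.5036


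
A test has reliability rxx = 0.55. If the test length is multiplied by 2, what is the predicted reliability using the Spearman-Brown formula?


r_new = (n * rxx) / (1 + (n-1) * rxx)
r_new = (2 * 0.55) / (1 + 1 * 0.55)
r_new = 1.1 / 1.55
r_new = 0.7097

0.7097


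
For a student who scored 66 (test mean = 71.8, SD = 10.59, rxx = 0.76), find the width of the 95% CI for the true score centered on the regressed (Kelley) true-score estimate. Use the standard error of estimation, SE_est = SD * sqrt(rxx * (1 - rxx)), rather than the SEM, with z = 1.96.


True score estimate = 0.76*66 + 0.24*71.8 = 67.392
SE_est = SD * sqrt(rxx * (1 - rxx)) = 10.59 * sqrt(0.76 * 0.24) = 10.59 * sqrt(0.1824) = 4.52281
CI = T_est +/- z * SE_est, so width = 2 * z * SE_est = 2 * 1.96 * 4.52281
Width = 17.7294

17.7294


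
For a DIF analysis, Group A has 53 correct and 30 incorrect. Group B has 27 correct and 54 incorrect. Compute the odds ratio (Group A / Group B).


Odds_A = 53/30 = 1.7667
Odds_B = 27/54 = 0.5
OR = Odds_A / Odds_B = 1.7667 / 0.5
Exactly, OR = (53 * 54) / (30 * 27) = 2862 / 810
OR = 3.5333

3.5333


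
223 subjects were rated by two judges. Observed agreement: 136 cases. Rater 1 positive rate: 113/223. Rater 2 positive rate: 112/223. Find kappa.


P_o = 136/223 = 0.609865
P_e = (113*112 + 110*111) / 49729 = 0.50003
kappa = (P_o - P_e) / (1 - P_e)
kappa = (0.609865 - 0.50003) / (1 - 0.50003)
kappa = 0.2197

0.2197


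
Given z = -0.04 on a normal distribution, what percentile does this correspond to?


CDF(z) = 0.5 * (1 + erf(z/sqrt(2)))
erf(-0.0283) = -0.0319
CDF = 0.484
Percentile rank = 0.484 * 100 = 48.4

48.4


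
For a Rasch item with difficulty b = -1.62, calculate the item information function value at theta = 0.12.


P = 1/(1+exp(-(0.12--1.62))) = 0.8507
I = P*(1-P) = 0.8507 * 0.1493
I = 0.127

0.127


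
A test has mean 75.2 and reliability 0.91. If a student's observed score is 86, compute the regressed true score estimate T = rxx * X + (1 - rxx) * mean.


T_est = rxx * X + (1 - rxx) * mean
T_est = 0.91 * 86 + 0.09 * 75.2
T_est = 78.26 + 6.768
T_est = 85.028

85.028


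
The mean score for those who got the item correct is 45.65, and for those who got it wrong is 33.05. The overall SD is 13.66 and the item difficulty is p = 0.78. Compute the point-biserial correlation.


q = 1 - p = 0.22
rpb = ((M1 - M0) / SD) * sqrt(p * q)
rpb = ((45.65 - 33.05) / 13.66) * sqrt(0.78 * 0.22)
rpb = 0.3821

0.3821


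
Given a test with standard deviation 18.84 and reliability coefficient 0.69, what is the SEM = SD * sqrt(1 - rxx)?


SEM = SD * sqrt(1 - rxx)
SEM = 18.84 * sqrt(1 - 0.69)
SEM = 18.84 * sqrt(0.31) = 18.84 * 0.556776
SEM = 10.4897

10.4897


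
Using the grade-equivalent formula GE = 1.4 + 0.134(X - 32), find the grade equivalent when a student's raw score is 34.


raw - median = 34 - 32 = 2
slope * diff = 0.134 * 2 = 0.268
GE = 1.4 + 0.268
GE = 1.668

1.668


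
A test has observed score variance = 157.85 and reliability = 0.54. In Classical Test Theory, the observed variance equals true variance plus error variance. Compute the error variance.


var_true = rxx * var_obs = 0.54 * 157.85 = 85.239
var_error = var_obs - var_true
var_error = 157.85 - 85.239
var_error = 72.611

72.611


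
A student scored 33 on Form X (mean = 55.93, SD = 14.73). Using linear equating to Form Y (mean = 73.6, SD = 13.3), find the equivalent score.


slope = SD_Y / SD_X = 13.3 / 14.73 ~ 0.9029
intercept = mean_Y - slope * mean_X = 73.6 - (13.3 / 14.73) * 55.93 ~ 23.0997
Y = slope * X + intercept. To avoid rounding drift from the rounded slope/intercept, evaluate the equivalent form Y = mean_Y + SD_Y * (X - mean_X) / SD_X at full precision:
Y = 73.6 + 13.3 * (33 - 55.93) / 14.73
Y = 73.6 - 13.3 * 22.93 / 14.73
Y = 73.6 - 304.969 / 14.73
Y = 73.6 - 20.7039
Y = 52.8961

52.8961


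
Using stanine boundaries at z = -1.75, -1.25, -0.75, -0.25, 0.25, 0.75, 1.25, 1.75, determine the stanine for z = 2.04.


Stanine boundaries: [-1.75, -1.25, -0.75, -0.25, 0.25, 0.75, 1.25, 1.75]
z = 2.04
Check each boundary:
  z >= -1.75 -> could be stanine 2
  z >= -1.25 -> could be stanine 3
  z >= -0.75 -> could be stanine 4
  z >= -0.25 -> could be stanine 5
  z >= 0.25 -> could be stanine 6
  z >= 0.75 -> could be stanine 7
  z >= 1.25 -> could be stanine 8
  z >= 1.75 -> could be stanine 9
Highest qualifying boundary gives stanine = 9

9


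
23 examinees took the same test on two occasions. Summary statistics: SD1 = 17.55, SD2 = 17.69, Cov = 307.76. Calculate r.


r = cov(X,Y) / (SD_X * SD_Y)
r = 307.76 / (17.55 * 17.69)
r = 307.76 / 310.4595
r = 0.9913

0.9913


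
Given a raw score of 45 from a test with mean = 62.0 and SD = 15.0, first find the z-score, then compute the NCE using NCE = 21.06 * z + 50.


z = (X - mean) / SD = (45 - 62.0) / 15.0
z = -17.0 / 15.0
z = -1.1333
NCE = NCE = 21.06z + 50
Carry z at full precision (z = -17.0 / 15.0) into the conversion:
NCE = 21.06 * (-17.0 / 15.0) + 50 = -358.02 / 15.0 + 50
NCE = -23.868 + 50
NCE = 26.132

26.132


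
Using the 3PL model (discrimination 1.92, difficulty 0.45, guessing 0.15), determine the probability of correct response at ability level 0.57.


logit = 1.92*(0.57 - 0.45) = 0.2304
P* = 1/(1 + exp(-0.2304)) = 0.5573
P = 0.15 + (1 - 0.15) * 0.5573
P = 0.6237

0.6237


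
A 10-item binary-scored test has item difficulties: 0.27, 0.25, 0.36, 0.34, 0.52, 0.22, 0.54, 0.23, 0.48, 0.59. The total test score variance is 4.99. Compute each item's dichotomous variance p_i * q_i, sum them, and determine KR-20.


For each item, compute p_i * q_i:
  Item 1: 0.27 * 0.73 = 0.1971
  Item 2: 0.25 * 0.75 = 0.1875
  Item 3: 0.36 * 0.64 = 0.2304
  Item 4: 0.34 * 0.66 = 0.2244
  Item 5: 0.52 * 0.48 = 0.2496
  Item 6: 0.22 * 0.78 = 0.1716
  Item 7: 0.54 * 0.46 = 0.2484
  Item 8: 0.23 * 0.77 = 0.1771
  Item 9: 0.48 * 0.52 = 0.2496
  Item 10: 0.59 * 0.41 = 0.2419
Sum(p_i * q_i) = 0.1971 + 0.1875 + 0.2304 + 0.2244 + 0.2496 + 0.1716 + 0.2484 + 0.1771 + 0.2496 + 0.2419 = 2.1776
KR-20 = (k/(k-1)) * (1 - Sum(p_i*q_i) / Var_total)
= (10/9) * (1 - 2.1776/4.99)
= 1.1111 * 0.5636
KR-20 = 0.6262

0.6262


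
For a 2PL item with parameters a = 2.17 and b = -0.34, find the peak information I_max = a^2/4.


For 2PL, max info at theta = b = -0.34
I_max = a^2 / 4 = 2.17^2 / 4
= 4.7089 / 4
I_max = 1.1772

1.1772


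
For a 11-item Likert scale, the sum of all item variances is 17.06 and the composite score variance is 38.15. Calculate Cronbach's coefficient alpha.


alpha = (k/(k-1)) * (1 - sum(si^2)/s_total^2)
= (11/10) * (1 - 17.06/38.15)
alpha = 0.6081

0.6081


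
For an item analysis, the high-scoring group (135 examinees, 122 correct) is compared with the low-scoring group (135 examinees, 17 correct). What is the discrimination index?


p_upper = 122/135 = 0.9037
p_lower = 17/135 = 0.1259
D = 0.9037 - 0.1259 = 0.7778

0.7778


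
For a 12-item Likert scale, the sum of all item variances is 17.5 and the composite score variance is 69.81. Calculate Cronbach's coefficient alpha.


alpha = (k/(k-1)) * (1 - sum(si^2)/s_total^2)
= (12/11) * (1 - 17.5/69.81)
alpha = 0.8174

0.8174


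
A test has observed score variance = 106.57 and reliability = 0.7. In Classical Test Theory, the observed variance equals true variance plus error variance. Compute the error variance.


var_true = rxx * var_obs = 0.7 * 106.57 = 74.599
var_error = var_obs - var_true
var_error = 106.57 - 74.599
var_error = 31.971

31.971


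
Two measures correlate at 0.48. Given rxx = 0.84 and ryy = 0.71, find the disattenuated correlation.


r_corrected = rxy / sqrt(rxx * ryy)
= 0.48 / sqrt(0.84 * 0.71)
= 0.48 / sqrt(0.5964)
= 0.48 / 0.772269
r_corrected = 0.6215

0.6215


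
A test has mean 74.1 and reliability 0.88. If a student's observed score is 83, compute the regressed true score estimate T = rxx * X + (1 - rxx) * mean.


T_est = rxx * X + (1 - rxx) * mean
T_est = 0.88 * 83 + 0.12 * 74.1
T_est = 73.04 + 8.892
T_est = 81.932

81.932


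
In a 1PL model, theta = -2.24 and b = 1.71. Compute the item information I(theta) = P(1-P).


P = 1/(1+exp(-(-2.24-1.71))) = 0.0189
I = P*(1-P) = 0.0189 * 0.9811
I = 0.0185

0.0185


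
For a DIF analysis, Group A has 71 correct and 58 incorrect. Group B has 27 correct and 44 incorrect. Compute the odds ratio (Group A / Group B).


Odds_A = 71/58 = 1.2241
Odds_B = 27/44 = 0.6136
OR = Odds_A / Odds_B = 1.2241 / 0.6136
Exactly, OR = (71 * 44) / (58 * 27) = 3124 / 1566
OR = 1.9949

1.9949


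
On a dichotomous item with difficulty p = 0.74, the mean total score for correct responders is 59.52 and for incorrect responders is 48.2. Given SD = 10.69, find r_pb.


q = 1 - p = 0.26
rpb = ((M1 - M0) / SD) * sqrt(p * q)
rpb = ((59.52 - 48.2) / 10.69) * sqrt(0.74 * 0.26)
rpb = 0.4645

0.4645


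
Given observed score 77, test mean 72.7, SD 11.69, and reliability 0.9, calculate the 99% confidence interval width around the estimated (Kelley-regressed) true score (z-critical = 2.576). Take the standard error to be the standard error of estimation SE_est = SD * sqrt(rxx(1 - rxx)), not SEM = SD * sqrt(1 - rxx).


True score estimate = 0.9*77 + 0.1*72.7 = 76.57
SE_est = SD * sqrt(rxx * (1 - rxx)) = 11.69 * sqrt(0.9 * 0.1) = 11.69 * sqrt(0.09) = 3.507
CI = T_est +/- z * SE_est, so width = 2 * z * SE_est = 2 * 2.576 * 3.507
Width = 18.0681

18.0681


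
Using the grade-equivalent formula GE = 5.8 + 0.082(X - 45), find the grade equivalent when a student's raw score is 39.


raw - median = 39 - 45 = -6
slope * diff = 0.082 * -6 = -0.492
GE = 5.8 + -0.492
GE = 5.308

5.308


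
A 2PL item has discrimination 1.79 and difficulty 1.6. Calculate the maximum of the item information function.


For 2PL, max info at theta = b = 1.6
I_max = a^2 / 4 = 1.79^2 / 4
= 3.2041 / 4
I_max = 0.801

0.801


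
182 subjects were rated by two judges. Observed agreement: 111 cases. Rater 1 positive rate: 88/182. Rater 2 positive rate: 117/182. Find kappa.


P_o = 111/182 = 0.60989
P_e = (88*117 + 94*65) / 33124 = 0.49529
kappa = (P_o - P_e) / (1 - P_e)
kappa = (0.60989 - 0.49529) / (1 - 0.49529)
kappa = 0.2271

0.2271


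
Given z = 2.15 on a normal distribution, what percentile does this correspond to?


CDF(z) = 0.5 * (1 + erf(z/sqrt(2)))
erf(1.5203) = 0.9684
CDF = 0.9842
Percentile rank = 0.9842 * 100 = 98.42

98.42


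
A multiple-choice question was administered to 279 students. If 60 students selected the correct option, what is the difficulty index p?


Item difficulty p = number correct / total examinees
p = 60 / 279
p = 0.2151

0.2151


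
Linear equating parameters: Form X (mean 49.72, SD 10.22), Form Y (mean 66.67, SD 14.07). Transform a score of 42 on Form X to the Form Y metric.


slope = SD_Y / SD_X = 14.07 / 10.22 ~ 1.3767
intercept = mean_Y - slope * mean_X = 66.67 - (14.07 / 10.22) * 49.72 ~ -1.7801
Y = slope * X + intercept. To avoid rounding drift from the rounded slope/intercept, evaluate the equivalent form Y = mean_Y + SD_Y * (X - mean_X) / SD_X at full precision:
Y = 66.67 + 14.07 * (42 - 49.72) / 10.22
Y = 66.67 - 14.07 * 7.72 / 10.22
Y = 66.67 - 108.6204 / 10.22
Y = 66.67 - 10.6282
Y = 56.0418

56.0418


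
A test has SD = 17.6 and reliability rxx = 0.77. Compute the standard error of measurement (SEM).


SEM = SD * sqrt(1 - rxx)
SEM = 17.6 * sqrt(1 - 0.77)
SEM = 17.6 * sqrt(0.23) = 17.6 * 0.479583
SEM = 8.4407

8.4407


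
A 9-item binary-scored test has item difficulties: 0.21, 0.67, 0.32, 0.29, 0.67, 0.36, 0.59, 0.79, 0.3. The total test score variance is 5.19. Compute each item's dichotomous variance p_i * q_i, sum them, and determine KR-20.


For each item, compute p_i * q_i:
  Item 1: 0.21 * 0.79 = 0.1659
  Item 2: 0.67 * 0.33 = 0.2211
  Item 3: 0.32 * 0.68 = 0.2176
  Item 4: 0.29 * 0.71 = 0.2059
  Item 5: 0.67 * 0.33 = 0.2211
  Item 6: 0.36 * 0.64 = 0.2304
  Item 7: 0.59 * 0.41 = 0.2419
  Item 8: 0.79 * 0.21 = 0.1659
  Item 9: 0.3 * 0.7 = 0.21
Sum(p_i * q_i) = 0.1659 + 0.2211 + 0.2176 + 0.2059 + 0.2211 + 0.2304 + 0.2419 + 0.1659 + 0.21 = 1.8798
KR-20 = (k/(k-1)) * (1 - Sum(p_i*q_i) / Var_total)
= (9/8) * (1 - 1.8798/5.19)
= 1.125 * 0.6378
KR-20 = 0.7175

0.7175


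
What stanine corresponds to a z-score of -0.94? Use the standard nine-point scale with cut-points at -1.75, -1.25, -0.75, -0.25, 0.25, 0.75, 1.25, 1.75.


Stanine boundaries: [-1.75, -1.25, -0.75, -0.25, 0.25, 0.75, 1.25, 1.75]
z = -0.94
Check each boundary:
  z >= -1.75 -> could be stanine 2
  z >= -1.25 -> could be stanine 3
  z < -0.75
  z < -0.25
  z < 0.25
  z < 0.75
  z < 1.25
  z < 1.75
Highest qualifying boundary gives stanine = 3

3


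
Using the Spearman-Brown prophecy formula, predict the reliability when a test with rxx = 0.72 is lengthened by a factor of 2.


r_new = (n * rxx) / (1 + (n-1) * rxx)
r_new = (2 * 0.72) / (1 + 1 * 0.72)
r_new = 1.44 / 1.72
r_new = 0.8372

0.8372


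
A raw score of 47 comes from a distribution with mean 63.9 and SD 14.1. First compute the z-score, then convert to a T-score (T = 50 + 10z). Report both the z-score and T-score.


z = (X - mean) / SD = (47 - 63.9) / 14.1
z = -16.9 / 14.1
z = -1.1986
T-score = T = 50 + 10z
Carry z at full precision (z = -16.9 / 14.1) into the conversion:
T-score = 50 + 10 * (-16.9 / 14.1) = 50 + -169 / 14.1
T-score = 50 + -11.9858
T-score = 38.0142

38.0142


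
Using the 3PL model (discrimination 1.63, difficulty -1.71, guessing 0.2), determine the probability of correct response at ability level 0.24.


logit = 1.63*(0.24 - -1.71) = 3.1785
P* = 1/(1 + exp(-3.1785)) = 0.96
P = 0.2 + (1 - 0.2) * 0.96
P = 0.968

0.968


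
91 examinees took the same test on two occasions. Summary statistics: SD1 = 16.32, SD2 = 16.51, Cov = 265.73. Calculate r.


r = cov(X,Y) / (SD_X * SD_Y)
r = 265.73 / (16.32 * 16.51)
r = 265.73 / 269.4432
r = 0.9862

0.9862


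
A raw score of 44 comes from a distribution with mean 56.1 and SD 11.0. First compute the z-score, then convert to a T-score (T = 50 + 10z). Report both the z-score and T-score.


z = (X - mean) / SD = (44 - 56.1) / 11.0
z = -12.1 / 11.0
z = -1.1
T-score = T = 50 + 10z
Carry z at full precision (z = -12.1 / 11.0) into the conversion:
T-score = 50 + 10 * (-12.1 / 11.0) = 50 + -121 / 11.0
T-score = 50 + -11.0
T-score = 39.0

39.0


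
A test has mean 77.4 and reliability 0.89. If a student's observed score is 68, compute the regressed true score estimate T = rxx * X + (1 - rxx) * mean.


T_est = rxx * X + (1 - rxx) * mean
T_est = 0.89 * 68 + 0.11 * 77.4
T_est = 60.52 + 8.514
T_est = 69.034

69.034


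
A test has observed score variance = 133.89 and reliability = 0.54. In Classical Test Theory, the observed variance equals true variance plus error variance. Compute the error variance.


var_true = rxx * var_obs = 0.54 * 133.89 = 72.3006
var_error = var_obs - var_true
var_error = 133.89 - 72.3006
var_error = 61.5894

61.5894


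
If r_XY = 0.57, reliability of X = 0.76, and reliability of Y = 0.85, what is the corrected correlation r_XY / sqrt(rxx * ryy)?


r_corrected = rxy / sqrt(rxx * ryy)
= 0.57 / sqrt(0.76 * 0.85)
= 0.57 / sqrt(0.646)
= 0.57 / 0.803741
r_corrected = 0.7092

0.7092


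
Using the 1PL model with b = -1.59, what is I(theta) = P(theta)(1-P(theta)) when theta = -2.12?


P = 1/(1+exp(-(-2.12--1.59))) = 0.3705
I = P*(1-P) = 0.3705 * 0.6295
I = 0.2332

0.2332


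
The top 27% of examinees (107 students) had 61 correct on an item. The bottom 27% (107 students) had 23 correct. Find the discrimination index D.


p_upper = 61/107 = 0.5701
p_lower = 23/107 = 0.215
D = 0.5701 - 0.215 = 0.3551

0.3551


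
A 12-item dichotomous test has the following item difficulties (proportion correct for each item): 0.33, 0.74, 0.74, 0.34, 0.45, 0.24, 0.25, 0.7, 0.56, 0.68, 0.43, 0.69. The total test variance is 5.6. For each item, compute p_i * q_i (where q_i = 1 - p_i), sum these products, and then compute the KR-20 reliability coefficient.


For each item, compute p_i * q_i:
  Item 1: 0.33 * 0.67 = 0.2211
  Item 2: 0.74 * 0.26 = 0.1924
  Item 3: 0.74 * 0.26 = 0.1924
  Item 4: 0.34 * 0.66 = 0.2244
  Item 5: 0.45 * 0.55 = 0.2475
  Item 6: 0.24 * 0.76 = 0.1824
  Item 7: 0.25 * 0.75 = 0.1875
  Item 8: 0.7 * 0.3 = 0.21
  Item 9: 0.56 * 0.44 = 0.2464
  Item 10: 0.68 * 0.32 = 0.2176
  Item 11: 0.43 * 0.57 = 0.2451
  Item 12: 0.69 * 0.31 = 0.2139
Sum(p_i * q_i) = 0.2211 + 0.1924 + 0.1924 + 0.2244 + 0.2475 + 0.1824 + 0.1875 + 0.21 + 0.2464 + 0.2176 + 0.2451 + 0.2139 = 2.5807
KR-20 = (k/(k-1)) * (1 - Sum(p_i*q_i) / Var_total)
= (12/11) * (1 - 2.5807/5.6)
= 1.0909 * 0.5392
KR-20 = 0.5882

0.5882


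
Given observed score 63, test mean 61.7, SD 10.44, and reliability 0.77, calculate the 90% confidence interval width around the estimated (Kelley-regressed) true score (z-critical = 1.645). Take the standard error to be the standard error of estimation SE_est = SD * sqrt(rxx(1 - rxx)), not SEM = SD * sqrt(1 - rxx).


True score estimate = 0.77*63 + 0.23*61.7 = 62.701
SE_est = SD * sqrt(rxx * (1 - rxx)) = 10.44 * sqrt(0.77 * 0.23) = 10.44 * sqrt(0.1771) = 4.393491
CI = T_est +/- z * SE_est, so width = 2 * z * SE_est = 2 * 1.645 * 4.393491
Width = 14.4546

14.4546


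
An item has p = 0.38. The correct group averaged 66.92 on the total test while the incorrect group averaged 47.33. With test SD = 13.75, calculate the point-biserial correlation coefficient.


q = 1 - p = 0.62
rpb = ((M1 - M0) / SD) * sqrt(p * q)
rpb = ((66.92 - 47.33) / 13.75) * sqrt(0.38 * 0.62)
rpb = 0.6915

0.6915


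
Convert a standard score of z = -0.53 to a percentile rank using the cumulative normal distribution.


CDF(z) = 0.5 * (1 + erf(z/sqrt(2)))
erf(-0.3748) = -0.4039
CDF = 0.2981
Percentile rank = 0.2981 * 100 = 29.81

29.81


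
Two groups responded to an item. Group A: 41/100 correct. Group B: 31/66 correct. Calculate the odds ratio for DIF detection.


Odds_A = 41/59 = 0.6949
Odds_B = 31/35 = 0.8857
OR = Odds_A / Odds_B = 0.6949 / 0.8857
Exactly, OR = (41 * 35) / (59 * 31) = 1435 / 1829
OR = 0.7846

0.7846


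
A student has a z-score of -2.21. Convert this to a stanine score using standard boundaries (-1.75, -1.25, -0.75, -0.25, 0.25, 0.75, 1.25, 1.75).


Stanine boundaries: [-1.75, -1.25, -0.75, -0.25, 0.25, 0.75, 1.25, 1.75]
z = -2.21
Check each boundary:
  z < -1.75
  z < -1.25
  z < -0.75
  z < -0.25
  z < 0.25
  z < 0.75
  z < 1.25
  z < 1.75
Highest qualifying boundary gives stanine = 1

1


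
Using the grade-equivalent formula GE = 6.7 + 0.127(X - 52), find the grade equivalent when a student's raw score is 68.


raw - median = 68 - 52 = 16
slope * diff = 0.127 * 16 = 2.032
GE = 6.7 + 2.032
GE = 8.732

8.732


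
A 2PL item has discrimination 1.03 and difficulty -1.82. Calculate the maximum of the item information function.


For 2PL, max info at theta = b = -1.82
I_max = a^2 / 4 = 1.03^2 / 4
= 1.0609 / 4
I_max = 0.2652

0.2652


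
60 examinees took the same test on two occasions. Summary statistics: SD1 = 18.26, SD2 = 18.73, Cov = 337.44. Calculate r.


r = cov(X,Y) / (SD_X * SD_Y)
r = 337.44 / (18.26 * 18.73)
r = 337.44 / 342.0098
r = 0.9866

0.9866


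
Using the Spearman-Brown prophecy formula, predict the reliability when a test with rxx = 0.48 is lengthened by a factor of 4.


r_new = (n * rxx) / (1 + (n-1) * rxx)
r_new = (4 * 0.48) / (1 + 3 * 0.48)
r_new = 1.92 / 2.44
r_new = 0.7869

0.7869


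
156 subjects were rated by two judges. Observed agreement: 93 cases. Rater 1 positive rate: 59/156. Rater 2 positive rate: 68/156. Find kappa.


P_o = 93/156 = 0.596154
P_e = (59*68 + 97*88) / 24336 = 0.515615
kappa = (P_o - P_e) / (1 - P_e)
kappa = (0.596154 - 0.515615) / (1 - 0.515615)
kappa = 0.1663

0.1663


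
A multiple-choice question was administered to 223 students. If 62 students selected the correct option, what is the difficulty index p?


Item difficulty p = number correct / total examinees
p = 62 / 223
p = 0.278

0.278


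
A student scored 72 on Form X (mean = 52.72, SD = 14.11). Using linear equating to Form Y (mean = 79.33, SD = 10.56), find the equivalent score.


slope = SD_Y / SD_X = 10.56 / 14.11 ~ 0.7484
intercept = mean_Y - slope * mean_X = 79.33 - (10.56 / 14.11) * 52.72 ~ 39.8741
Y = slope * X + intercept. To avoid rounding drift from the rounded slope/intercept, evaluate the equivalent form Y = mean_Y + SD_Y * (X - mean_X) / SD_X at full precision:
Y = 79.33 + 10.56 * (72 - 52.72) / 14.11
Y = 79.33 + 10.56 * 19.28 / 14.11
Y = 79.33 + 203.5968 / 14.11
Y = 79.33 + 14.4293
Y = 93.7593

93.7593


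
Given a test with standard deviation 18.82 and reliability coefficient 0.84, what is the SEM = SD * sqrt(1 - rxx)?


SEM = SD * sqrt(1 - rxx)
SEM = 18.82 * sqrt(1 - 0.84)
SEM = 18.82 * sqrt(0.16) = 18.82 * 0.4
SEM = 7.528

7.528


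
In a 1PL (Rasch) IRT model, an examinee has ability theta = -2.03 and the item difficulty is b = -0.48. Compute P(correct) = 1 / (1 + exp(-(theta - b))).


theta - b = -2.03 - -0.48 = -1.55
exp(-(theta - b)) = exp(1.55) = 4.7115
P = 1 / (1 + 4.7115)
P = 0.1751

0.1751


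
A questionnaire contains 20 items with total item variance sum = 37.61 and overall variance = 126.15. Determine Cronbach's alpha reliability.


alpha = (k/(k-1)) * (1 - sum(si^2)/s_total^2)
= (20/19) * (1 - 37.61/126.15)
alpha = 0.7388

0.7388


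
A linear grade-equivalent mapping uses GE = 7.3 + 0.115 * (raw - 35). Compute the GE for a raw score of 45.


raw - median = 45 - 35 = 10
slope * diff = 0.115 * 10 = 1.15
GE = 7.3 + 1.15
GE = 8.45

8.45


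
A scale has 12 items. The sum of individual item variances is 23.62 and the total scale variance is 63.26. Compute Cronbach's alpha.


alpha = (k/(k-1)) * (1 - sum(si^2)/s_total^2)
= (12/11) * (1 - 23.62/63.26)
alpha = 0.6836

0.6836


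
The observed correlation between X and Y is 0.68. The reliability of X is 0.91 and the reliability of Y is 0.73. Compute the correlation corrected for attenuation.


r_corrected = rxy / sqrt(rxx * ryy)
= 0.68 / sqrt(0.91 * 0.73)
= 0.68 / sqrt(0.6643)
= 0.68 / 0.815046
r_corrected = 0.8343

0.8343


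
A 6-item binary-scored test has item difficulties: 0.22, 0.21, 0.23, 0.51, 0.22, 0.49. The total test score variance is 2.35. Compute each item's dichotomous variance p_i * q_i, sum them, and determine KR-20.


For each item, compute p_i * q_i:
  Item 1: 0.22 * 0.78 = 0.1716
  Item 2: 0.21 * 0.79 = 0.1659
  Item 3: 0.23 * 0.77 = 0.1771
  Item 4: 0.51 * 0.49 = 0.2499
  Item 5: 0.22 * 0.78 = 0.1716
  Item 6: 0.49 * 0.51 = 0.2499
Sum(p_i * q_i) = 0.1716 + 0.1659 + 0.1771 + 0.2499 + 0.1716 + 0.2499 = 1.186
KR-20 = (k/(k-1)) * (1 - Sum(p_i*q_i) / Var_total)
= (6/5) * (1 - 1.186/2.35)
= 1.2 * 0.4953
KR-20 = 0.5944

0.5944


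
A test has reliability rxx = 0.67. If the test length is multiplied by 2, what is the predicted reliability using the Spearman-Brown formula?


r_new = (n * rxx) / (1 + (n-1) * rxx)
r_new = (2 * 0.67) / (1 + 1 * 0.67)
r_new = 1.34 / 1.67
r_new = 0.8024

0.8024


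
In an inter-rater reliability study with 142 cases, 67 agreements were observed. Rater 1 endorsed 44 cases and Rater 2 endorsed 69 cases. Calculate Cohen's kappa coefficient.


P_o = 67/142 = 0.471831
P_e = (44*69 + 98*73) / 20164 = 0.505356
kappa = (P_o - P_e) / (1 - P_e)
kappa = (0.471831 - 0.505356) / (1 - 0.505356)
kappa = -0.0678

-0.0678


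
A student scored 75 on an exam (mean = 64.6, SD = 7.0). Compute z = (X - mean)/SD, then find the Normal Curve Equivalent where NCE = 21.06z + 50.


z = (X - mean) / SD = (75 - 64.6) / 7.0
z = 10.4 / 7.0
z = 1.4857
NCE = NCE = 21.06z + 50
Carry z at full precision (z = 10.4 / 7.0) into the conversion:
NCE = 21.06 * (10.4 / 7.0) + 50 = 219.024 / 7.0 + 50
NCE = 31.2891 + 50
NCE = 81.2891

81.2891


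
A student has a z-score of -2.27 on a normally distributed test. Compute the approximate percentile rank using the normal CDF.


CDF(z) = 0.5 * (1 + erf(z/sqrt(2)))
erf(-1.6051) = -0.9768
CDF = 0.0116
Percentile rank = 0.0116 * 100 = 1.16

1.16


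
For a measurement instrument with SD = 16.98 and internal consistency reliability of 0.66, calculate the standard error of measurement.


SEM = SD * sqrt(1 - rxx)
SEM = 16.98 * sqrt(1 - 0.66)
SEM = 16.98 * sqrt(0.34) = 16.98 * 0.583095
SEM = 9.901

9.901


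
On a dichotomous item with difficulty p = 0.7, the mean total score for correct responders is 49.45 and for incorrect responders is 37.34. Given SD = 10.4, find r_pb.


q = 1 - p = 0.3
rpb = ((M1 - M0) / SD) * sqrt(p * q)
rpb = ((49.45 - 37.34) / 10.4) * sqrt(0.7 * 0.3)
rpb = 0.5336

0.5336


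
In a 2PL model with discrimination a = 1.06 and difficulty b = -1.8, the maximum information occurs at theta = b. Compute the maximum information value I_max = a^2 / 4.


For 2PL, max info at theta = b = -1.8
I_max = a^2 / 4 = 1.06^2 / 4
= 1.1236 / 4
I_max = 0.2809

0.2809


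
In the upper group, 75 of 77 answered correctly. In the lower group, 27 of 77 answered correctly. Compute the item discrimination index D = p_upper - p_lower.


p_upper = 75/77 = 0.974
p_lower = 27/77 = 0.3506
D = 0.974 - 0.3506 = 0.6234

0.6234


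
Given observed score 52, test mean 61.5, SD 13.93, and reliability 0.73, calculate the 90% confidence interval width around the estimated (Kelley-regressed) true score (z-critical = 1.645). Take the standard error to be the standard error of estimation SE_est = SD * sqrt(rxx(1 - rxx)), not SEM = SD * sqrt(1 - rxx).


True score estimate = 0.73*52 + 0.27*61.5 = 54.565
SE_est = SD * sqrt(rxx * (1 - rxx)) = 13.93 * sqrt(0.73 * 0.27) = 13.93 * sqrt(0.1971) = 6.184355
CI = T_est +/- z * SE_est, so width = 2 * z * SE_est = 2 * 1.645 * 6.184355
Width = 20.3465

20.3465


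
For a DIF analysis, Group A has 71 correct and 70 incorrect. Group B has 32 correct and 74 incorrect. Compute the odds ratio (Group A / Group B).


Odds_A = 71/70 = 1.0143
Odds_B = 32/74 = 0.4324
OR = Odds_A / Odds_B = 1.0143 / 0.4324
Exactly, OR = (71 * 74) / (70 * 32) = 5254 / 2240
OR = 2.3455

2.3455


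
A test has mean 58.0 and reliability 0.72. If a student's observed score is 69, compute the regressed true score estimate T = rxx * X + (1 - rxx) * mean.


T_est = rxx * X + (1 - rxx) * mean
T_est = 0.72 * 69 + 0.28 * 58.0
T_est = 49.68 + 16.24
T_est = 65.92

65.92


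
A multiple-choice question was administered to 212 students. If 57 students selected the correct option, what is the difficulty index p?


Item difficulty p = number correct / total examinees
p = 57 / 212
p = 0.2689

0.2689


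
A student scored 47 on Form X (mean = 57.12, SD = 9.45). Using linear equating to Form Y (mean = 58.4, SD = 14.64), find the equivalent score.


slope = SD_Y / SD_X = 14.64 / 9.45 ~ 1.5492
intercept = mean_Y - slope * mean_X = 58.4 - (14.64 / 9.45) * 57.12 ~ -30.0907
Y = slope * X + intercept. To avoid rounding drift from the rounded slope/intercept, evaluate the equivalent form Y = mean_Y + SD_Y * (X - mean_X) / SD_X at full precision:
Y = 58.4 + 14.64 * (47 - 57.12) / 9.45
Y = 58.4 - 14.64 * 10.12 / 9.45
Y = 58.4 - 148.1568 / 9.45
Y = 58.4 - 15.678
Y = 42.722

42.722


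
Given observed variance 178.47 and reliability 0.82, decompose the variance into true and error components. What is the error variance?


var_true = rxx * var_obs = 0.82 * 178.47 = 146.3454
var_error = var_obs - var_true
var_error = 178.47 - 146.3454
var_error = 32.1246

32.1246


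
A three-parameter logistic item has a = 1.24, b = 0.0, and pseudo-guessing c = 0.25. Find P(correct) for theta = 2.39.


logit = 1.24*(2.39 - 0.0) = 2.9636
P* = 1/(1 + exp(-2.9636)) = 0.9509
P = 0.25 + (1 - 0.25) * 0.9509
P = 0.9632

0.9632


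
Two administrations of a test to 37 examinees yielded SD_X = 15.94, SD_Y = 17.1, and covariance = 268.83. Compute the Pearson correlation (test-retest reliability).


r = cov(X,Y) / (SD_X * SD_Y)
r = 268.83 / (15.94 * 17.1)
r = 268.83 / 272.574
r = 0.9863

0.9863


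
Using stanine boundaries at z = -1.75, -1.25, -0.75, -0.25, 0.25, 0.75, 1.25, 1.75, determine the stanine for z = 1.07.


Stanine boundaries: [-1.75, -1.25, -0.75, -0.25, 0.25, 0.75, 1.25, 1.75]
z = 1.07
Check each boundary:
  z >= -1.75 -> could be stanine 2
  z >= -1.25 -> could be stanine 3
  z >= -0.75 -> could be stanine 4
  z >= -0.25 -> could be stanine 5
  z >= 0.25 -> could be stanine 6
  z >= 0.75 -> could be stanine 7
  z < 1.25
  z < 1.75
Highest qualifying boundary gives stanine = 7

7


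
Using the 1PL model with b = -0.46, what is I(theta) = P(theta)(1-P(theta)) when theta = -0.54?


P = 1/(1+exp(-(-0.54--0.46))) = 0.48
I = P*(1-P) = 0.48 * 0.52
I = 0.2496

0.2496


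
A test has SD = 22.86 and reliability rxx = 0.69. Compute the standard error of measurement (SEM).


SEM = SD * sqrt(1 - rxx)
SEM = 22.86 * sqrt(1 - 0.69)
SEM = 22.86 * sqrt(0.31) = 22.86 * 0.556776
SEM = 12.7279

12.7279


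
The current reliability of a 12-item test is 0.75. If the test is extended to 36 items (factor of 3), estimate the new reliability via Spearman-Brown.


r_new = (n * rxx) / (1 + (n-1) * rxx)
r_new = (3 * 0.75) / (1 + 2 * 0.75)
r_new = 2.25 / 2.5
r_new = 0.9

0.9


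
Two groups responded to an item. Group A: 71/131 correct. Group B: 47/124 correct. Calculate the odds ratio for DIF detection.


Odds_A = 71/60 = 1.1833
Odds_B = 47/77 = 0.6104
OR = Odds_A / Odds_B = 1.1833 / 0.6104
Exactly, OR = (71 * 77) / (60 * 47) = 5467 / 2820
OR = 1.9387

1.9387


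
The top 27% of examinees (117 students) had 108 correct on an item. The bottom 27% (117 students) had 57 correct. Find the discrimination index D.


p_upper = 108/117 = 0.9231
p_lower = 57/117 = 0.4872
D = 0.9231 - 0.4872 = 0.4359

0.4359


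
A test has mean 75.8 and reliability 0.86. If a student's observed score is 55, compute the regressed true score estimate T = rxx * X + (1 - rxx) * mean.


T_est = rxx * X + (1 - rxx) * mean
T_est = 0.86 * 55 + 0.14 * 75.8
T_est = 47.3 + 10.612
T_est = 57.912

57.912


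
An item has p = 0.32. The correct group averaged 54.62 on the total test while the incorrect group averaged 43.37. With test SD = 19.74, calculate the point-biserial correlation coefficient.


q = 1 - p = 0.68
rpb = ((M1 - M0) / SD) * sqrt(p * q)
rpb = ((54.62 - 43.37) / 19.74) * sqrt(0.32 * 0.68)
rpb = 0.2658

0.2658


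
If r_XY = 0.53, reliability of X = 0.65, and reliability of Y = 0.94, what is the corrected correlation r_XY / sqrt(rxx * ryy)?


r_corrected = rxy / sqrt(rxx * ryy)
= 0.53 / sqrt(0.65 * 0.94)
= 0.53 / sqrt(0.611)
= 0.53 / 0.781665
r_corrected = 0.678

0.678


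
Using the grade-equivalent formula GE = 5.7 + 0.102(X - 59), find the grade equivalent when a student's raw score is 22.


raw - median = 22 - 59 = -37
slope * diff = 0.102 * -37 = -3.774
GE = 5.7 + -3.774
GE = 1.926

1.926


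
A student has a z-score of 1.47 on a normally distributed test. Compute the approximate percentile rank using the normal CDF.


CDF(z) = 0.5 * (1 + erf(z/sqrt(2)))
erf(1.0394) = 0.8584
CDF = 0.9292
Percentile rank = 0.9292 * 100 = 92.92

92.92


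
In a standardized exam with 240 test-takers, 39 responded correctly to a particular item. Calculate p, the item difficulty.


Item difficulty p = number correct / total examinees
p = 39 / 240
p = 0.1625

0.1625


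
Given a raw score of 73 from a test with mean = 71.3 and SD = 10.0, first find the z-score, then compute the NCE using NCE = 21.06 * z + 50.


z = (X - mean) / SD = (73 - 71.3) / 10.0
z = 1.7 / 10.0
z = 0.17
NCE = NCE = 21.06z + 50
Carry z at full precision (z = 1.7 / 10.0) into the conversion:
NCE = 21.06 * (1.7 / 10.0) + 50 = 35.802 / 10.0 + 50
NCE = 3.5802 + 50
NCE = 53.5802

53.5802


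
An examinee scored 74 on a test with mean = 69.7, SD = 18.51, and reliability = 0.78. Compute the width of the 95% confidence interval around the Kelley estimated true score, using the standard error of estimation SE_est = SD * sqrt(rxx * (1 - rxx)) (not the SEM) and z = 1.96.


True score estimate = 0.78*74 + 0.22*69.7 = 73.054
SE_est = SD * sqrt(rxx * (1 - rxx)) = 18.51 * sqrt(0.78 * 0.22) = 18.51 * sqrt(0.1716) = 7.667699
CI = T_est +/- z * SE_est, so width = 2 * z * SE_est = 2 * 1.96 * 7.667699
Width = 30.0574

30.0574


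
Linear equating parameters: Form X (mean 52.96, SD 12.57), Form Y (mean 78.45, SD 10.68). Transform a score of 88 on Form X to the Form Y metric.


slope = SD_Y / SD_X = 10.68 / 12.57 ~ 0.8496
intercept = mean_Y - slope * mean_X = 78.45 - (10.68 / 12.57) * 52.96 ~ 33.453
Y = slope * X + intercept. To avoid rounding drift from the rounded slope/intercept, evaluate the equivalent form Y = mean_Y + SD_Y * (X - mean_X) / SD_X at full precision:
Y = 78.45 + 10.68 * (88 - 52.96) / 12.57
Y = 78.45 + 10.68 * 35.04 / 12.57
Y = 78.45 + 374.2272 / 12.57
Y = 78.45 + 29.7715
Y = 108.2215

108.2215


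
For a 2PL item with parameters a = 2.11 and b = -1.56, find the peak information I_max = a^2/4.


For 2PL, max info at theta = b = -1.56
I_max = a^2 / 4 = 2.11^2 / 4
= 4.4521 / 4
I_max = 1.113

1.113


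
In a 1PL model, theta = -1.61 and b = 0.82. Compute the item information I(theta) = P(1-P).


P = 1/(1+exp(-(-1.61-0.82))) = 0.0809
I = P*(1-P) = 0.0809 * 0.9191
I = 0.0744

0.0744


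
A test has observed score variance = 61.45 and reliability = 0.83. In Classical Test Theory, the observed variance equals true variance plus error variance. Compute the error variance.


var_true = rxx * var_obs = 0.83 * 61.45 = 51.0035
var_error = var_obs - var_true
var_error = 61.45 - 51.0035
var_error = 10.4465

10.4465


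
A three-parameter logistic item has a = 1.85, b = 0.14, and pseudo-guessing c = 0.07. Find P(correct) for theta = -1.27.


logit = 1.85*(-1.27 - 0.14) = -2.6085
P* = 1/(1 + exp(--2.6085)) = 0.0686
P = 0.07 + (1 - 0.07) * 0.0686
P = 0.1338

0.1338


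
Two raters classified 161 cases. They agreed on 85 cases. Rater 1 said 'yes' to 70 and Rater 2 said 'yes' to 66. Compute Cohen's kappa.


P_o = 85/161 = 0.52795
P_e = (70*66 + 91*95) / 25921 = 0.511747
kappa = (P_o - P_e) / (1 - P_e)
kappa = (0.52795 - 0.511747) / (1 - 0.511747)
kappa = 0.0332

0.0332


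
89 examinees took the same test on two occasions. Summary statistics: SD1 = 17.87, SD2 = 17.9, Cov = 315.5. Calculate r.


r = cov(X,Y) / (SD_X * SD_Y)
r = 315.5 / (17.87 * 17.9)
r = 315.5 / 319.873
r = 0.9863

0.9863


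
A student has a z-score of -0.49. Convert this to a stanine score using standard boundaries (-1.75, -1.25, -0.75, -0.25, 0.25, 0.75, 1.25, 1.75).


Stanine boundaries: [-1.75, -1.25, -0.75, -0.25, 0.25, 0.75, 1.25, 1.75]
z = -0.49
Check each boundary:
  z >= -1.75 -> could be stanine 2
  z >= -1.25 -> could be stanine 3
  z >= -0.75 -> could be stanine 4
  z < -0.25
  z < 0.25
  z < 0.75
  z < 1.25
  z < 1.75
Highest qualifying boundary gives stanine = 4

4


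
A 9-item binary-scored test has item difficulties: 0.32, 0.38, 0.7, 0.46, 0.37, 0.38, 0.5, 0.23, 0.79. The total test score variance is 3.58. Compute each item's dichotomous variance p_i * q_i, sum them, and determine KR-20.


For each item, compute p_i * q_i:
  Item 1: 0.32 * 0.68 = 0.2176
  Item 2: 0.38 * 0.62 = 0.2356
  Item 3: 0.7 * 0.3 = 0.21
  Item 4: 0.46 * 0.54 = 0.2484
  Item 5: 0.37 * 0.63 = 0.2331
  Item 6: 0.38 * 0.62 = 0.2356
  Item 7: 0.5 * 0.5 = 0.25
  Item 8: 0.23 * 0.77 = 0.1771
  Item 9: 0.79 * 0.21 = 0.1659
Sum(p_i * q_i) = 0.2176 + 0.2356 + 0.21 + 0.2484 + 0.2331 + 0.2356 + 0.25 + 0.1771 + 0.1659 = 1.9733
KR-20 = (k/(k-1)) * (1 - Sum(p_i*q_i) / Var_total)
= (9/8) * (1 - 1.9733/3.58)
= 1.125 * 0.4488
KR-20 = 0.5049

0.5049


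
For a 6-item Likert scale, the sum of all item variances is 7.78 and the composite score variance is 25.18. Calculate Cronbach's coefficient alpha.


alpha = (k/(k-1)) * (1 - sum(si^2)/s_total^2)
= (6/5) * (1 - 7.78/25.18)
alpha = 0.8292

0.8292


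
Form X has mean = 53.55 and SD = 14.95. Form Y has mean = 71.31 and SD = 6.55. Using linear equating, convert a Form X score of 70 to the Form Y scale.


slope = SD_Y / SD_X = 6.55 / 14.95 ~ 0.4381
intercept = mean_Y - slope * mean_X = 71.31 - (6.55 / 14.95) * 53.55 ~ 47.8483
Y = slope * X + intercept. To avoid rounding drift from the rounded slope/intercept, evaluate the equivalent form Y = mean_Y + SD_Y * (X - mean_X) / SD_X at full precision:
Y = 71.31 + 6.55 * (70 - 53.55) / 14.95
Y = 71.31 + 6.55 * 16.45 / 14.95
Y = 71.31 + 107.7475 / 14.95
Y = 71.31 + 7.2072
Y = 78.5172

78.5172


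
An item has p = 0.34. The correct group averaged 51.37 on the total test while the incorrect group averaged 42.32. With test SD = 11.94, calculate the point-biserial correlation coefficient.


q = 1 - p = 0.66
rpb = ((M1 - M0) / SD) * sqrt(p * q)
rpb = ((51.37 - 42.32) / 11.94) * sqrt(0.34 * 0.66)
rpb = 0.3591

0.3591


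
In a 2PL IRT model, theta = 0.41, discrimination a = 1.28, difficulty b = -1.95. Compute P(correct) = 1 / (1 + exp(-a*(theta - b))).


a*(theta - b) = 1.28 * (0.41 - -1.95) = 3.0208
exp(-3.0208) = 0.0488
P = 1 / (1 + 0.0488)
P = 0.9535

0.9535


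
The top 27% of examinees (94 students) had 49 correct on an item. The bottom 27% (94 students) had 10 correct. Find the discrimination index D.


p_upper = 49/94 = 0.5213
p_lower = 10/94 = 0.1064
D = 0.5213 - 0.1064 = 0.4149

0.4149


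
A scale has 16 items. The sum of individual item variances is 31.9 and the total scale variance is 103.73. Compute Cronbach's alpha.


alpha = (k/(k-1)) * (1 - sum(si^2)/s_total^2)
= (16/15) * (1 - 31.9/103.73)
alpha = 0.7386

0.7386


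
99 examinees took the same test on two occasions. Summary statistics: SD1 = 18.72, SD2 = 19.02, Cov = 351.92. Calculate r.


r = cov(X,Y) / (SD_X * SD_Y)
r = 351.92 / (18.72 * 19.02)
r = 351.92 / 356.0544
r = 0.9884

0.9884


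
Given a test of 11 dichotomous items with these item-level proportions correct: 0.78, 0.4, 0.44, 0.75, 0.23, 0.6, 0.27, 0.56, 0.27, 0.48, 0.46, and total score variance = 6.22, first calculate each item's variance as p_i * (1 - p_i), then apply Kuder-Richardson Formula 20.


For each item, compute p_i * q_i:
  Item 1: 0.78 * 0.22 = 0.1716
  Item 2: 0.4 * 0.6 = 0.24
  Item 3: 0.44 * 0.56 = 0.2464
  Item 4: 0.75 * 0.25 = 0.1875
  Item 5: 0.23 * 0.77 = 0.1771
  Item 6: 0.6 * 0.4 = 0.24
  Item 7: 0.27 * 0.73 = 0.1971
  Item 8: 0.56 * 0.44 = 0.2464
  Item 9: 0.27 * 0.73 = 0.1971
  Item 10: 0.48 * 0.52 = 0.2496
  Item 11: 0.46 * 0.54 = 0.2484
Sum(p_i * q_i) = 0.1716 + 0.24 + 0.2464 + 0.1875 + 0.1771 + 0.24 + 0.1971 + 0.2464 + 0.1971 + 0.2496 + 0.2484 = 2.4012
KR-20 = (k/(k-1)) * (1 - Sum(p_i*q_i) / Var_total)
= (11/10) * (1 - 2.4012/6.22)
= 1.1 * 0.614
KR-20 = 0.6754

0.6754


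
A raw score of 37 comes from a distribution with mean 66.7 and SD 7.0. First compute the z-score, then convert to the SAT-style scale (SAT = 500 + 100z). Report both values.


z = (X - mean) / SD = (37 - 66.7) / 7.0
z = -29.7 / 7.0
z = -4.2429
SAT-scale = SAT = 500 + 100z
Carry z at full precision (z = -29.7 / 7.0) into the conversion:
SAT-scale = 500 + 100 * (-29.7 / 7.0) = 500 + -2970 / 7.0
SAT-scale = 500 + -424.2857
SAT-scale = 75.7143

75.7143
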